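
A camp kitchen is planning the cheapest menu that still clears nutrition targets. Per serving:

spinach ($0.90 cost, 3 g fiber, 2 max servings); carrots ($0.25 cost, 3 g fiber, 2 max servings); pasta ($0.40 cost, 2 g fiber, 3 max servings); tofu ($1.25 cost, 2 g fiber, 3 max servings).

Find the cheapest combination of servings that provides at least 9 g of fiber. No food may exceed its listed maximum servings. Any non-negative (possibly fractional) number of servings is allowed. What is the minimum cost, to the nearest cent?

Cost per g of fiber: carrots $0.0833, pasta $0.2000, spinach $0.3000, tofu $0.6250.
Take 2 servings of carrots: +6.0 g fiber for $0.50 (total $0.50, still need 3.0 g).
Take 1.5 servings of pasta: +3.0 g fiber for $0.60 (total $1.10, still need 0.0 g).
Filling from the cheapest source first is optimal under one linear minimum: $1.10.

$1.10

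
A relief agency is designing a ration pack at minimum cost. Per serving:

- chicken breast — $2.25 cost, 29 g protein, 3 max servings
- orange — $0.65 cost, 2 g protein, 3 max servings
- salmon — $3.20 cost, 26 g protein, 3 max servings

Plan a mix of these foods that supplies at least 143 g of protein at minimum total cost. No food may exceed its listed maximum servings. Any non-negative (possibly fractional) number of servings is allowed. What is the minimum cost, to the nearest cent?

$13.64

Cost per g of protein: chicken breast $0.0776, salmon $0.1231, orange $0.3250.
Take 3 servings of chicken breast: +87.0 g protein for $6.75 (total $6.75, still need 56.0 g).
Take 2.154 servings of salmon: +56.0 g protein for $6.89 (total $13.64, still need 0.0 g).
Filling from the cheapest source first is optimal under one linear minimum: $13.64.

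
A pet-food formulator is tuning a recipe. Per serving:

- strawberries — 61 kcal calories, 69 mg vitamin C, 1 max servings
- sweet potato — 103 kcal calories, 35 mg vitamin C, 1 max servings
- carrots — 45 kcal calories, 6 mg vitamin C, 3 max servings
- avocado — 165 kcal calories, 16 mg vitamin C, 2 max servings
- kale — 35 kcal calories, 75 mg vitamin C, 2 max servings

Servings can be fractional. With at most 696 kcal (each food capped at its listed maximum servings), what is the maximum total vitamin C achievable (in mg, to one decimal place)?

303.7 mg

Vitamin C per kcal: kale 2.143, strawberries 1.131, sweet potato 0.3398, carrots 0.1333, avocado 0.09697.
Take 2 servings of kale: uses 70 kcal, +150.0 mg vitamin C (running total 150.0 mg).
Take 1 serving of strawberries: uses 61 kcal, +69.0 mg vitamin C (running total 219.0 mg).
Take 1 serving of sweet potato: uses 103 kcal, +35.0 mg vitamin C (running total 254.0 mg).
Take 3 servings of carrots: uses 135 kcal, +18.0 mg vitamin C (running total 272.0 mg).
Take 1.982 servings of avocado: uses 327 kcal, +31.7 mg vitamin C (running total 303.7 mg).
Greedy by best ratio exhausts the calories allowance optimally: 303.7 mg.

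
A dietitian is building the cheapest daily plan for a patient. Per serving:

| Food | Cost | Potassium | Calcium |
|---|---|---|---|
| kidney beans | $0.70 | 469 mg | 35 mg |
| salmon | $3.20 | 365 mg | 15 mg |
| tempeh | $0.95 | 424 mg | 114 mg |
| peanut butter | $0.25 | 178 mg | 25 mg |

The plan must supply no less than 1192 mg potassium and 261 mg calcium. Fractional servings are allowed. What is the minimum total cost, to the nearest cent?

kidney beans only: max(1192/469, 261/35) = 7.457 servings → $5.22.
salmon only: max(1192/365, 261/15) = 17.4 servings → $55.68.
tempeh only: max(1192/424, 261/114) = 2.811 servings → $2.67.
peanut butter only: max(1192/178, 261/25) = 10.44 servings → $2.61.
kidney beans + salmon: intersection lies outside the first quadrant.
kidney beans + tempeh with both tight: 0.653 servings and 2.089 servings → $2.44.
kidney beans + peanut butter with both targets exact would need a negative amount; discard.
salmon + tempeh with both tight: 0.7156 servings and 2.195 servings → $4.38.
salmon + peanut butter: intersection lies outside the first quadrant.
tempeh + peanut butter with both tight: 1.719 servings and 2.603 servings → $2.28.
So the least-cost plan costs $2.28.

$2.28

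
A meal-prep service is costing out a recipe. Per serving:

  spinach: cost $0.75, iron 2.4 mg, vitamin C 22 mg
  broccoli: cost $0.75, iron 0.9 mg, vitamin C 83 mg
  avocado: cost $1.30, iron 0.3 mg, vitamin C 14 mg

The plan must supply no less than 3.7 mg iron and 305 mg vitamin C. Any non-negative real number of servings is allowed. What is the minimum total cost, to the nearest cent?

With two linear requirements the optimum uses one or two foods; enumerate the corners.
spinach only: max(3.7/2.4, 305/22) = 13.86 servings → $10.40.
broccoli only: max(3.7/0.9, 305/83) = 4.111 servings → $3.08.
avocado only: max(3.7/0.3, 305/14) = 21.79 servings → $28.32.
spinach + broccoli with both tight: 0.1817 servings and 3.627 servings → $2.86.
spinach + avocado with both targets exact would need a negative amount; discard.
broccoli + avocado with both tight: 3.228 servings and 2.65 servings → $5.87.
Cheapest feasible corner: $2.86.

$2.86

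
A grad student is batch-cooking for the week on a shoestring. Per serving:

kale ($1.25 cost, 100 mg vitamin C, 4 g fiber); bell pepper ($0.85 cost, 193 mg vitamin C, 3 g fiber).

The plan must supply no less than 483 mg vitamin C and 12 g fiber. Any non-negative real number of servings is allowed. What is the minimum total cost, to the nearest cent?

With two linear requirements the optimum uses one or two foods; enumerate the corners.
kale only: max(483/100, 12/4) = 4.83 servings → $6.04.
bell pepper only: max(483/193, 12/3) = 4 servings → $3.40.
kale + bell pepper with both tight: 1.837 servings and 1.551 servings → $3.61.
Cheapest feasible corner: $3.40.

$3.40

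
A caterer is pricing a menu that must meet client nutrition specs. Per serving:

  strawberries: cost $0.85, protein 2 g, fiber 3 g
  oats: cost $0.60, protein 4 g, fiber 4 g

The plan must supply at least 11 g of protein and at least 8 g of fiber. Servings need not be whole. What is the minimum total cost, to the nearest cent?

The cheapest plan sits at a corner of the feasible region — with two constraints it uses at most two foods.
strawberries only: max(11/2, 8/3) = 5.5 servings → $4.67.
oats only: max(11/4, 8/4) = 2.75 servings → $1.65.
strawberries + oats: the both-tight solution has a negative serving — not a feasible corner.
The minimum over all feasible corners is $1.65.

$1.65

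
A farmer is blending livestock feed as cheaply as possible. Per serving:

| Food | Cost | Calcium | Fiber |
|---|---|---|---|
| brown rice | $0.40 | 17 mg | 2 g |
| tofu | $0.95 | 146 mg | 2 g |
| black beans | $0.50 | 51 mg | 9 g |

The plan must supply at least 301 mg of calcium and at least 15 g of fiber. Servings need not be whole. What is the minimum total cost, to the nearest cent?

$2.18

Two binding constraints pin down two serving amounts, so the optimal mix uses at most two foods. The candidates are each food alone (scaled to the tighter of calcium/fiber) and each pair with both constraints tight.
brown rice only: max(301/17, 15/2) = 17.71 servings → $7.08.
tofu only: max(301/146, 15/2) = 7.5 servings → $7.12.
black beans only: max(301/51, 15/9) = 5.902 servings → $2.95.
brown rice + tofu with both tight: 6.155 servings and 1.345 servings → $3.74.
brown rice + black beans: intersection lies outside the first quadrant.
tofu + black beans with both tight: 1.604 servings and 1.31 servings → $2.18.
So the least-cost plan costs $2.18.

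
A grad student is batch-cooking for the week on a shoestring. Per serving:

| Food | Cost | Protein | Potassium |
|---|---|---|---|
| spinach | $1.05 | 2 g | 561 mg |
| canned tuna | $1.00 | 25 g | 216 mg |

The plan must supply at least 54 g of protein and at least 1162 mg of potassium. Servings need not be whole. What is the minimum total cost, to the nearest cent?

spinach only: max(54/2, 1162/561) = 27 servings → $28.35.
canned tuna only: max(54/25, 1162/216) = 5.38 servings → $5.38.
spinach + canned tuna with both tight: 1.279 servings and 2.058 servings → $3.40.
The minimum over all feasible corners is $3.40.

$3.40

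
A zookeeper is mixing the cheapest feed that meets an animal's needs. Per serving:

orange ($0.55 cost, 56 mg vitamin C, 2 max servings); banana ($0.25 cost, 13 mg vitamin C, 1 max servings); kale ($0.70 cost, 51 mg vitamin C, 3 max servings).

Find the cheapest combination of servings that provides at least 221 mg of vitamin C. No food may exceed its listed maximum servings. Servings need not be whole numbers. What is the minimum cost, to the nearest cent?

Cost per mg of vitamin C: orange $0.0098, kale $0.0137, banana $0.0192.
Take 2 servings of orange: +112.0 mg vitamin C for $1.10 (total $1.10, still need 109.0 mg).
Take 2.137 servings of kale: +109.0 mg vitamin C for $1.50 (total $2.60, still need 0.0 mg).
Greedy by cheapest-per-mg is optimal for a single linear constraint, so the minimum cost is $2.60.

$2.60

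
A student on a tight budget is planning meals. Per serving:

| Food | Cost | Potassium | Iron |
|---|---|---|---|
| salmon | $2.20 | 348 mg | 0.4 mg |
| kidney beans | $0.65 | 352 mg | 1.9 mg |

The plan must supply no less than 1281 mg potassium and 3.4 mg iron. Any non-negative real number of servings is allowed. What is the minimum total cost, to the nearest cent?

For a min-cost LP with two ≥-constraints, a basic feasible solution has at most two positive variables.
salmon only: max(1281/348, 3.4/0.4) = 8.5 servings → $18.70.
kidney beans only: max(1281/352, 3.4/1.9) = 3.639 servings → $2.37.
salmon + kidney beans with both tight: 2.377 servings and 1.289 servings → $6.07.
So the least-cost plan costs $2.37.

$2.37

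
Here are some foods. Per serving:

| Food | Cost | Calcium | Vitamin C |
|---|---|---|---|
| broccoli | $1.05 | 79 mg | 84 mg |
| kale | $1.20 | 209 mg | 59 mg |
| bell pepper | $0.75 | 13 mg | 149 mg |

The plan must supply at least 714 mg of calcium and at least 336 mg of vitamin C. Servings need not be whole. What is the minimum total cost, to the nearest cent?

At the optimum either one food covers both requirements or two foods hit both targets exactly; no other combination can be cheaper.
broccoli only: max(714/79, 336/84) = 9.038 servings → $9.49.
kale only: max(714/209, 336/59) = 5.695 servings → $6.83.
bell pepper only: max(714/13, 336/149) = 54.92 servings → $41.19.
broccoli + kale with both tight: 2.179 servings and 2.593 servings → $5.40.
broccoli + bell pepper: the both-tight solution has a negative serving — not a feasible corner.
kale + bell pepper with both tight: 3.359 servings and 0.9251 servings → $4.72.
The minimum over all feasible corners is $4.72.

$4.72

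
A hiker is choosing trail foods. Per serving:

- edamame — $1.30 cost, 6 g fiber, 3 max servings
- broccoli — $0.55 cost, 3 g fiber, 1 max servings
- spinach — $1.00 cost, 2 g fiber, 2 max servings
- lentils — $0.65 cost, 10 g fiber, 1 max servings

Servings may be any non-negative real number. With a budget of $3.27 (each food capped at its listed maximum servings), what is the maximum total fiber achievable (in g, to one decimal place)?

Fiber per dollar: lentils 15.38, broccoli 5.455, edamame 4.615, spinach 2.
Take 1 serving of lentils: spends $0.65, +10.0 g fiber (running total 10.0 g).
Take 1 serving of broccoli: spends $0.55, +3.0 g fiber (running total 13.0 g).
Take 1.592 servings of edamame: spends $2.07, +9.6 g fiber (running total 22.6 g).
Filling greedily by fiber-per-dollar is optimal for one linear limit, giving 22.6 g.

22.6 g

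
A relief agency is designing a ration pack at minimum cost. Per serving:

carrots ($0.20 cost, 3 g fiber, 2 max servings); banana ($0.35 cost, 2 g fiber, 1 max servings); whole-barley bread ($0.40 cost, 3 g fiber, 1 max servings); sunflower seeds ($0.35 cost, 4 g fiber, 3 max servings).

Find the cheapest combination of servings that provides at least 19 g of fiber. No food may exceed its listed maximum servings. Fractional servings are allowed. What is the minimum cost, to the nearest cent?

$1.58

Cost per g of fiber: carrots $0.0667, sunflower seeds $0.0875, whole-barley bread $0.1333, banana $0.1750.
Take 2 servings of carrots: +6.0 g fiber for $0.40 (total $0.40, still need 13.0 g).
Take 3 servings of sunflower seeds: +12.0 g fiber for $1.05 (total $1.45, still need 1.0 g).
Take 0.3333 servings of whole-barley bread: +1.0 g fiber for $0.13 (total $1.58, still need 0.0 g).
Greedy by cheapest-per-g is optimal for a single linear constraint, so the minimum cost is $1.58.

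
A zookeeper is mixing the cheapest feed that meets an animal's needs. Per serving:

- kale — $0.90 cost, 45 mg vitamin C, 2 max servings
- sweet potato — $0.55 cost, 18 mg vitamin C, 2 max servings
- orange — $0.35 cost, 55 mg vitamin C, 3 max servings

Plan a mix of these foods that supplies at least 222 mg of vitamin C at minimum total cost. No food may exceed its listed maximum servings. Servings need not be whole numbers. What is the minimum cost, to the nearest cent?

Cost per mg of vitamin C: orange $0.0064, kale $0.0200, sweet potato $0.0306.
Take 3 servings of orange: +165.0 mg vitamin C for $1.05 (total $1.05, still need 57.0 mg).
Take 1.267 servings of kale: +57.0 mg vitamin C for $1.14 (total $2.19, still need 0.0 mg).
Filling from the cheapest source first is optimal under one linear minimum: $2.19.

$2.19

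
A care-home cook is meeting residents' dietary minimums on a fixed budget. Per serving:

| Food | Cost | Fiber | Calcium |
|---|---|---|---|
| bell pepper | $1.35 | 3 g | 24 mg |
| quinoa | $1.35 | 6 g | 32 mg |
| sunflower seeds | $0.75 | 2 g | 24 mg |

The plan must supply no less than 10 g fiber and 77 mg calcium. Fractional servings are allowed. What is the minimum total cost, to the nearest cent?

An LP optimum is at a vertex; with two nutrient constraints at most two foods are used. Check each candidate.
bell pepper only: max(10/3, 77/24) = 3.333 servings → $4.50.
quinoa only: max(10/6, 77/32) = 2.406 servings → $3.25.
sunflower seeds only: max(10/2, 77/24) = 5 servings → $3.75.
bell pepper + quinoa with both tight: 2.958 servings and 0.1875 servings → $4.25.
bell pepper + sunflower seeds: the both-tight solution has a negative serving — not a feasible corner.
quinoa + sunflower seeds with both tight: 1.075 servings and 1.775 servings → $2.78.
The minimum over all feasible corners is $2.78.

$2.78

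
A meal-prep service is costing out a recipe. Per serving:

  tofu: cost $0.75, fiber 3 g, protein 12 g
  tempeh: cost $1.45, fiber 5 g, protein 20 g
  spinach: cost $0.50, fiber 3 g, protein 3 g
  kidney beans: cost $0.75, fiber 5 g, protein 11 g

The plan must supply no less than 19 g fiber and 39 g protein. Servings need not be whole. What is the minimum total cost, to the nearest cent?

The cheapest plan sits at a corner of the feasible region — with two constraints it uses at most two foods.
tofu only: max(19/3, 39/12) = 6.333 servings → $4.75.
tempeh only: max(19/5, 39/20) = 3.8 servings → $5.51.
spinach only: max(19/3, 39/3) = 13 servings → $6.50.
kidney beans only: max(19/5, 39/11) = 3.8 servings → $2.85.
tofu + tempeh (both tight): parallel constraints — no distinct corner.
tofu + spinach with both tight: 2.222 servings and 4.111 servings → $3.72.
tofu + kidney beans: the both-tight solution has a negative serving — not a feasible corner.
tempeh + spinach with both tight: 1.333 servings and 4.111 servings → $3.99.
tempeh + kidney beans with both targets exact would need a negative amount; discard.
spinach + kidney beans with both tight: 0.7778 servings and 3.333 servings → $2.89.
So the least-cost plan costs $2.85.

$2.85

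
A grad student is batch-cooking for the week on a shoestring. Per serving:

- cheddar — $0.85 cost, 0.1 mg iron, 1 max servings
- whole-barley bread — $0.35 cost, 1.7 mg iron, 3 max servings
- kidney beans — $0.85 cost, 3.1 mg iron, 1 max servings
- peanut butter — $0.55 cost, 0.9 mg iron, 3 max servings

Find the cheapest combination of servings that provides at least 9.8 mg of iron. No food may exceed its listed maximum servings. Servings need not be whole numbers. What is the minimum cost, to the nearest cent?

$2.88

Cost per mg of iron: whole-barley bread $0.2059, kidney beans $0.2742, peanut butter $0.6111, cheddar $8.5000.
Take 3 servings of whole-barley bread: +5.1 mg iron for $1.05 (total $1.05, still need 4.7 mg).
Take 1 serving of kidney beans: +3.1 mg iron for $0.85 (total $1.90, still need 1.6 mg).
Take 1.778 servings of peanut butter: +1.6 mg iron for $0.98 (total $2.88, still need 0.0 mg).
Filling from the cheapest source first is optimal under one linear minimum: $2.88.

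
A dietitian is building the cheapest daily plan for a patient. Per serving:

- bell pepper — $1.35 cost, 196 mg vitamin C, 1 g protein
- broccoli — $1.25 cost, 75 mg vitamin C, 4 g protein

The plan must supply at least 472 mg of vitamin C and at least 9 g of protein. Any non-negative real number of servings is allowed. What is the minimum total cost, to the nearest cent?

$4.59

Check every corner: each single food scaled to meet both minima, and each pair solved so both constraints bind.
bell pepper only: max(472/196, 9/1) = 9 servings → $12.15.
broccoli only: max(472/75, 9/4) = 6.293 servings → $7.87.
bell pepper + broccoli with both tight: 1.711 servings and 1.822 servings → $4.59.
So the least-cost plan costs $4.59.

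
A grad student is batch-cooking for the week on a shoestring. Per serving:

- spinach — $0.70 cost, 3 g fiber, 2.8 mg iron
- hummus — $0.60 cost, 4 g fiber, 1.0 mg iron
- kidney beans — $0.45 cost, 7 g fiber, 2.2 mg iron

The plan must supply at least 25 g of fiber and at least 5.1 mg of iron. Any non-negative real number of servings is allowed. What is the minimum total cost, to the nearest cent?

$1.61

An LP optimum is at a vertex; with two nutrient constraints at most two foods are used. Check each candidate.
spinach only: max(25/3, 5.1/2.8) = 8.333 servings → $5.83.
hummus only: max(25/4, 5.1/1.0) = 6.25 servings → $3.75.
kidney beans only: max(25/7, 5.1/2.2) = 3.571 servings → $1.61.
spinach + hummus: the both-tight solution has a negative serving — not a feasible corner.
spinach + kidney beans: the both-tight solution has a negative serving — not a feasible corner.
hummus + kidney beans: the both-tight solution has a negative serving — not a feasible corner.
So the least-cost plan costs $1.61.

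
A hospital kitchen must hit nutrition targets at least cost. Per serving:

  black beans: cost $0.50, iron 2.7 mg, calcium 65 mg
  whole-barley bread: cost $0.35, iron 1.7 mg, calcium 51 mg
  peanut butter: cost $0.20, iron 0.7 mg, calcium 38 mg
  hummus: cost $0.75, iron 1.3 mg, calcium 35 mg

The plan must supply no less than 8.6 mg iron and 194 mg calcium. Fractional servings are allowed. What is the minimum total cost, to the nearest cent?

Check every corner: each single food scaled to meet both minima, and each pair solved so both constraints bind.
black beans only: max(8.6/2.7, 194/65) = 3.185 servings → $1.59.
whole-barley bread only: max(8.6/1.7, 194/51) = 5.059 servings → $1.77.
peanut butter only: max(8.6/0.7, 194/38) = 12.29 servings → $2.46.
hummus only: max(8.6/1.3, 194/35) = 6.615 servings → $4.96.
black beans + whole-barley bread with both targets exact would need a negative amount; discard.
black beans + peanut butter with both targets exact would need a negative amount; discard.
black beans + hummus: intersection lies outside the first quadrant.
whole-barley bread + peanut butter with both targets exact would need a negative amount; discard.
whole-barley bread + hummus with both targets exact would need a negative amount; discard.
peanut butter + hummus: the both-tight solution has a negative serving — not a feasible corner.
Cheapest feasible corner: $1.59.

$1.59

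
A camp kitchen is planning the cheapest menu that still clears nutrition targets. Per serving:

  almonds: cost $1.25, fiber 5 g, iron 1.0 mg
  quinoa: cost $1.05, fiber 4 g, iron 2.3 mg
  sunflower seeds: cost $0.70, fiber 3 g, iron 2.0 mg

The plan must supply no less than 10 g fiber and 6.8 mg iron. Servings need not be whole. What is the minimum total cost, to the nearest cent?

$2.38

Two binding constraints pin down two serving amounts, so the optimal mix uses at most two foods. The candidates are each food alone (scaled to the tighter of fiber/iron) and each pair with both constraints tight.
almonds only: max(10/5, 6.8/1.0) = 6.8 servings → $8.50.
quinoa only: max(10/4, 6.8/2.3) = 2.957 servings → $3.10.
sunflower seeds only: max(10/3, 6.8/2.0) = 3.4 servings → $2.38.
almonds + quinoa: the both-tight solution has a negative serving — not a feasible corner.
almonds + sunflower seeds with both targets exact would need a negative amount; discard.
quinoa + sunflower seeds: intersection lies outside the first quadrant.
So the least-cost plan costs $2.38.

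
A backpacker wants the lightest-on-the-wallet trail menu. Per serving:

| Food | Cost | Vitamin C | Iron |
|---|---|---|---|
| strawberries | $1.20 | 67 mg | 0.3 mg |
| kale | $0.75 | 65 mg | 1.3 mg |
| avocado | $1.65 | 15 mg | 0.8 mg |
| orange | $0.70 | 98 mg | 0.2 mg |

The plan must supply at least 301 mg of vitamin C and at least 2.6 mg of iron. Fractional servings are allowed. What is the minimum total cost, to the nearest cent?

strawberries only: max(301/67, 2.6/0.3) = 8.667 servings → $10.40.
kale only: max(301/65, 2.6/1.3) = 4.631 servings → $3.47.
avocado only: max(301/15, 2.6/0.8) = 20.07 servings → $33.11.
orange only: max(301/98, 2.6/0.2) = 13 servings → $9.10.
strawberries + kale with both tight: 3.288 servings and 1.241 servings → $4.88.
strawberries + avocado with both tight: 4.11 servings and 1.709 servings → $7.75.
strawberries + orange: intersection lies outside the first quadrant.
kale + avocado: intersection lies outside the first quadrant.
kale + orange with both tight: 1.701 servings and 1.943 servings → $2.64.
avocado + orange with both tight: 2.581 servings and 2.676 servings → $6.13.
The minimum over all feasible corners is $2.64.

$2.64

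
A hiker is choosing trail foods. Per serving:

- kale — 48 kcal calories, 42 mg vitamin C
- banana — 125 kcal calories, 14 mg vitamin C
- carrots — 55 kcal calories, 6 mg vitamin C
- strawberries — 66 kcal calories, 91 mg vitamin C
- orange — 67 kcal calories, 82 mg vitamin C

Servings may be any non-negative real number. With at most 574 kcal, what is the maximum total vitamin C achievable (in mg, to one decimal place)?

791.4 mg

Vitamin C per kcal: strawberries 1.379, orange 1.224, kale 0.875, banana 0.112, carrots 0.1091.
With no serving limits, spend the whole calories allowance on strawberries: 574 kcal / 66 kcal × 91 mg = 791.4 mg.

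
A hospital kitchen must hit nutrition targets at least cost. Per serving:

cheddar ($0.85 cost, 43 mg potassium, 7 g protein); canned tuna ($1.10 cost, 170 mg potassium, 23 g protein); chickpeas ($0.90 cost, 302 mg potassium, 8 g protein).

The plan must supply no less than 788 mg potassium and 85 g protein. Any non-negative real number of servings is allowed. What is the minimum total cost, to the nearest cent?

cheddar only: max(788/43, 85/7) = 18.33 servings → $15.58.
canned tuna only: max(788/170, 85/23) = 4.635 servings → $5.10.
chickpeas only: max(788/302, 85/8) = 10.62 servings → $9.56.
cheddar + canned tuna: the both-tight solution has a negative serving — not a feasible corner.
cheddar + chickpeas with both tight: 10.94 servings and 1.051 servings → $10.25.
canned tuna + chickpeas with both tight: 3.467 servings and 0.6577 servings → $4.41.
The minimum over all feasible corners is $4.41.

$4.41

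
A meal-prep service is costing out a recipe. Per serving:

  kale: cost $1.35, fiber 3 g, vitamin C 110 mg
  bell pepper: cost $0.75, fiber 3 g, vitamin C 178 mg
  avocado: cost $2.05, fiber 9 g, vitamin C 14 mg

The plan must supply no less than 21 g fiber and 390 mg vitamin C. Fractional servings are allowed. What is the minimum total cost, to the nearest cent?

$4.92

Minimising a linear cost over {fiber ≥ 21, vitamin C ≥ 390, servings ≥ 0} — the optimum is at a vertex, using one or two foods.
kale only: max(21/3, 390/110) = 7 servings → $9.45.
bell pepper only: max(21/3, 390/178) = 7 servings → $5.25.
avocado only: max(21/9, 390/14) = 27.86 servings → $57.11.
kale + bell pepper: intersection lies outside the first quadrant.
kale + avocado with both tight: 3.392 servings and 1.203 servings → $7.04.
bell pepper + avocado with both tight: 2.062 servings and 1.646 servings → $4.92.
Cheapest feasible corner: $4.92.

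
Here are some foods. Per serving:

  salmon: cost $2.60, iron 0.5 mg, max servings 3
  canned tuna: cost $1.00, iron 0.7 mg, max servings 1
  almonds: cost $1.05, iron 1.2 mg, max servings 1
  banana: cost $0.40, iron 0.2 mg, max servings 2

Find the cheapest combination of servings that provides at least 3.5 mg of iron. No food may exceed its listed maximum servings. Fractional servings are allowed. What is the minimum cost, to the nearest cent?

Cost per mg of iron: almonds $0.8750, canned tuna $1.4286, banana $2.0000, salmon $5.2000.
Take 1 serving of almonds: +1.2 mg iron for $1.05 (total $1.05, still need 2.3 mg).
Take 1 serving of canned tuna: +0.7 mg iron for $1.00 (total $2.05, still need 1.6 mg).
Take 2 servings of banana: +0.4 mg iron for $0.80 (total $2.85, still need 1.2 mg).
Take 2.4 servings of salmon: +1.2 mg iron for $6.24 (total $9.09, still need 0.0 mg).
Filling from the cheapest source first is optimal under one linear minimum: $9.09.

$9.09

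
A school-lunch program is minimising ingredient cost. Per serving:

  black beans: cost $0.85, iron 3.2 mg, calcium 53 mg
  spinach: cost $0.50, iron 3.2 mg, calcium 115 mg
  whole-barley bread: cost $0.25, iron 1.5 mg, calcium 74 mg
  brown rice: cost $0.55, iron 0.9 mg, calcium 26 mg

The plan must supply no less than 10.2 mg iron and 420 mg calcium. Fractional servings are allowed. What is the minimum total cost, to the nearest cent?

$1.64

black beans only: max(10.2/3.2, 420/53) = 7.925 servings → $6.74.
spinach only: max(10.2/3.2, 420/115) = 3.652 servings → $1.83.
whole-barley bread only: max(10.2/1.5, 420/74) = 6.8 servings → $1.70.
brown rice only: max(10.2/0.9, 420/26) = 16.15 servings → $8.88.
black beans + spinach with both targets exact would need a negative amount; discard.
black beans + whole-barley bread with both tight: 0.7934 servings and 5.107 servings → $1.95.
black beans + brown rice with both targets exact would need a negative amount; discard.
spinach + whole-barley bread with both tight: 1.941 servings and 2.659 servings → $1.64.
spinach + brown rice: intersection lies outside the first quadrant.
whole-barley bread + brown rice with both tight: 4.087 servings and 4.522 servings → $3.51.
The minimum over all feasible corners is $1.64.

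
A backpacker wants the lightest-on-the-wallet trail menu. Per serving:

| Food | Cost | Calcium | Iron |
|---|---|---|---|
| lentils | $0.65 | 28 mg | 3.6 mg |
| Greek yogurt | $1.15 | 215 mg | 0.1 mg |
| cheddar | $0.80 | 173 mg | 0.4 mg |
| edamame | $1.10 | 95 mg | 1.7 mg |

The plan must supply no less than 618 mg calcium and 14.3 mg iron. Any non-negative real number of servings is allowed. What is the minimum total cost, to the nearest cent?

$4.75

With two linear requirements the optimum uses one or two foods; enumerate the corners.
lentils only: max(618/28, 14.3/3.6) = 22.07 servings → $14.35.
Greek yogurt only: max(618/215, 14.3/0.1) = 143 servings → $164.45.
cheddar only: max(618/173, 14.3/0.4) = 35.75 servings → $28.60.
edamame only: max(618/95, 14.3/1.7) = 8.412 servings → $9.25.
lentils + Greek yogurt with both tight: 3.907 servings and 2.366 servings → $5.26.
lentils + cheddar with both tight: 3.641 servings and 2.983 servings → $4.75.
lentils + edamame with both tight: 1.046 servings and 6.197 servings → $7.50.
Greek yogurt + cheddar: the both-tight solution has a negative serving — not a feasible corner.
Greek yogurt + edamame: intersection lies outside the first quadrant.
cheddar + edamame: intersection lies outside the first quadrant.
The minimum over all feasible corners is $4.75.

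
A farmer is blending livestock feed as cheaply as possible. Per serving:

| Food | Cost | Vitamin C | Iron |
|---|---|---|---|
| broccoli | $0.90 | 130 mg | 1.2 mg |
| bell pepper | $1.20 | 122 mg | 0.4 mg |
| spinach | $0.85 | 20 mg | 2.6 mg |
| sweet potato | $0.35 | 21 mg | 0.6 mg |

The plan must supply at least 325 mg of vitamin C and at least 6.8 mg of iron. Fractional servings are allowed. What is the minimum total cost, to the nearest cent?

broccoli only: max(325/130, 6.8/1.2) = 5.667 servings → $5.10.
bell pepper only: max(325/122, 6.8/0.4) = 17 servings → $20.40.
spinach only: max(325/20, 6.8/2.6) = 16.25 servings → $13.81.
sweet potato only: max(325/21, 6.8/0.6) = 15.48 servings → $5.42.
broccoli + bell pepper: intersection lies outside the first quadrant.
broccoli + spinach with both tight: 2.258 servings and 1.573 servings → $3.37.
broccoli + sweet potato with both tight: 0.9886 servings and 9.356 servings → $4.16.
bell pepper + spinach with both tight: 2.293 servings and 2.263 servings → $4.67.
bell pepper + sweet potato with both tight: 0.8056 servings and 10.8 servings → $4.75.
spinach + sweet potato: intersection lies outside the first quadrant.
Cheapest feasible corner: $3.37.

$3.37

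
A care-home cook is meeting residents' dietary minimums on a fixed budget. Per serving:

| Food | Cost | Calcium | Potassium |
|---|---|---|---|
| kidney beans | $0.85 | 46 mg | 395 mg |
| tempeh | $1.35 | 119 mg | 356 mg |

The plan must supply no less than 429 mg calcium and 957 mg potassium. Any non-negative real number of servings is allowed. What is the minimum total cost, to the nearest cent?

kidney beans only: max(429/46, 957/395) = 9.326 servings → $7.93.
tempeh only: max(429/119, 957/356) = 3.605 servings → $4.87.
kidney beans + tempeh: the both-tight solution has a negative serving — not a feasible corner.
The minimum over all feasible corners is $4.87.

$4.87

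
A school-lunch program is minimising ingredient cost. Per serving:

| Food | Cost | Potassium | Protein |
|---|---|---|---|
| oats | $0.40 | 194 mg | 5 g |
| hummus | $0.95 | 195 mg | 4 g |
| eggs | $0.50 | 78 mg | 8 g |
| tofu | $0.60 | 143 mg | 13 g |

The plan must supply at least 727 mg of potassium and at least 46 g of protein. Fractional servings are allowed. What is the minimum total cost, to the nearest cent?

$2.39

For a min-cost LP with two ≥-constraints, a basic feasible solution has at most two positive variables.
oats only: max(727/194, 46/5) = 9.2 servings → $3.68.
hummus only: max(727/195, 46/4) = 11.5 servings → $10.93.
eggs only: max(727/78, 46/8) = 9.321 servings → $4.66.
tofu only: max(727/143, 46/13) = 5.084 servings → $3.05.
oats + hummus: the both-tight solution has a negative serving — not a feasible corner.
oats + eggs with both tight: 1.917 servings and 4.552 servings → $3.04.
oats + tofu with both tight: 1.59 servings and 2.927 servings → $2.39.
hummus + eggs with both tight: 1.785 servings and 4.857 servings → $4.12.
hummus + tofu with both tight: 1.464 servings and 3.088 servings → $3.24.
eggs + tofu: the both-tight solution has a negative serving — not a feasible corner.
Cheapest feasible corner: $2.39.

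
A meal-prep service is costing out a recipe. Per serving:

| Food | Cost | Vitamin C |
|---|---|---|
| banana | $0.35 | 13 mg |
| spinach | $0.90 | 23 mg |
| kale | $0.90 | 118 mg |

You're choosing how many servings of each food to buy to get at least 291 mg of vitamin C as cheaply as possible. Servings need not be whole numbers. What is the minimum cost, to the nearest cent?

$2.22

Cost per mg of vitamin C: kale $0.0076, banana $0.0269, spinach $0.0391.
With no serving limits, use only kale: 291 mg / 118 mg = 2.466 servings × $0.90 = $2.22.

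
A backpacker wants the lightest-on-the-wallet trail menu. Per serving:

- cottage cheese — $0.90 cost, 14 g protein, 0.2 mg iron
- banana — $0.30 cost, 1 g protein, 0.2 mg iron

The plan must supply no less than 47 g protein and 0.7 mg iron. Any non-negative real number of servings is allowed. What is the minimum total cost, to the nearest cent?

$3.06

Check every corner: each single food scaled to meet both minima, and each pair solved so both constraints bind.
cottage cheese only: max(47/14, 0.7/0.2) = 3.5 servings → $3.15.
banana only: max(47/1, 0.7/0.2) = 47 servings → $14.10.
cottage cheese + banana with both tight: 3.346 servings and 0.1538 servings → $3.06.
So the least-cost plan costs $3.06.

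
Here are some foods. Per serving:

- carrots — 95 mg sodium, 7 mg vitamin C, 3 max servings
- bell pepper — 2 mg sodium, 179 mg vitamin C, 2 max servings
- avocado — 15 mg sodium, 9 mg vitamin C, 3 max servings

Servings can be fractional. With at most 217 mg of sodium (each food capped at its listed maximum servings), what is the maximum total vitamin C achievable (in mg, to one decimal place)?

Vitamin C per mg sodium: bell pepper 89.5, avocado 0.6, carrots 0.07368.
Take 2 servings of bell pepper: uses 4 mg sodium, +358.0 mg vitamin C (running total 358.0 mg).
Take 3 servings of avocado: uses 45 mg sodium, +27.0 mg vitamin C (running total 385.0 mg).
Take 1.768 servings of carrots: uses 168 mg sodium, +12.4 mg vitamin C (running total 397.4 mg).
Greedy by best ratio exhausts the sodium allowance optimally: 397.4 mg.

397.4 mg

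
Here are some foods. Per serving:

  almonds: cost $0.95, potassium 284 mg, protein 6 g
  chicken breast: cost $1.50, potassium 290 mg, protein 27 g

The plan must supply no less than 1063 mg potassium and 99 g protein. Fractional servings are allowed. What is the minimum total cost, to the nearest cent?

$5.50

Two binding constraints pin down two serving amounts, so the optimal mix uses at most two foods. The candidates are each food alone (scaled to the tighter of potassium/protein) and each pair with both constraints tight.
almonds only: max(1063/284, 99/6) = 16.5 servings → $15.68.
chicken breast only: max(1063/290, 99/27) = 3.667 servings → $5.50.
almonds + chicken breast with both targets exact would need a negative amount; discard.
Cheapest feasible corner: $5.50.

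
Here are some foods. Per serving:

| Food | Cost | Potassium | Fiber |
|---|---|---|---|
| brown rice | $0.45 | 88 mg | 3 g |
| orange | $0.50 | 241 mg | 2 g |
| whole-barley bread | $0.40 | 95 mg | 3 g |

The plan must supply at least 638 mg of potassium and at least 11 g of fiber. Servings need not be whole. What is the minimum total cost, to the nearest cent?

$1.85

brown rice only: max(638/88, 11/3) = 7.25 servings → $3.26.
orange only: max(638/241, 11/2) = 5.5 servings → $2.75.
whole-barley bread only: max(638/95, 11/3) = 6.716 servings → $2.69.
brown rice + orange with both tight: 2.514 servings and 1.729 servings → $2.00.
brown rice + whole-barley bread with both targets exact would need a negative amount; discard.
orange + whole-barley bread with both tight: 1.63 servings and 2.58 servings → $1.85.
The minimum over all feasible corners is $1.85.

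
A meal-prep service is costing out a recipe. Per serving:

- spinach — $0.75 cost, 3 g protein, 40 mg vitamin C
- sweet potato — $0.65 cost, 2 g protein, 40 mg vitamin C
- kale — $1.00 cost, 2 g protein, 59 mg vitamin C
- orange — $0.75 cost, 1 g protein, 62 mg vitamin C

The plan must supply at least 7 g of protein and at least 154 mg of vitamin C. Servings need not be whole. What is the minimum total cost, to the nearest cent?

$2.37

spinach only: max(7/3, 154/40) = 3.85 servings → $2.89.
sweet potato only: max(7/2, 154/40) = 3.85 servings → $2.50.
kale only: max(7/2, 154/59) = 3.5 servings → $3.50.
orange only: max(7/1, 154/62) = 7 servings → $5.25.
spinach + sweet potato: the both-tight solution has a negative serving — not a feasible corner.
spinach + kale with both tight: 1.082 servings and 1.876 servings → $2.69.
spinach + orange with both tight: 1.918 servings and 1.247 servings → $2.37.
sweet potato + kale with both tight: 2.763 servings and 0.7368 servings → $2.53.
sweet potato + orange with both tight: 3.333 servings and 0.3333 servings → $2.42.
kale + orange with both targets exact would need a negative amount; discard.
So the least-cost plan costs $2.37.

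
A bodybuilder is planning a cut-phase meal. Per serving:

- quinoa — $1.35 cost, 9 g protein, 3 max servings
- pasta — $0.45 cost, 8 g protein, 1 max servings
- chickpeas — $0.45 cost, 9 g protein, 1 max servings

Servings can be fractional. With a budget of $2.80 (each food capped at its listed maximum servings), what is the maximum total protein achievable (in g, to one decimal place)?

29.7 g

Protein per dollar: chickpeas 20, pasta 17.78, quinoa 6.667.
Take 1 serving of chickpeas: spends $0.45, +9.0 g protein (running total 9.0 g).
Take 1 serving of pasta: spends $0.45, +8.0 g protein (running total 17.0 g).
Take 1.407 servings of quinoa: spends $1.90, +12.7 g protein (running total 29.7 g).
Greedy by best ratio exhausts the cost allowance optimally: 29.7 g.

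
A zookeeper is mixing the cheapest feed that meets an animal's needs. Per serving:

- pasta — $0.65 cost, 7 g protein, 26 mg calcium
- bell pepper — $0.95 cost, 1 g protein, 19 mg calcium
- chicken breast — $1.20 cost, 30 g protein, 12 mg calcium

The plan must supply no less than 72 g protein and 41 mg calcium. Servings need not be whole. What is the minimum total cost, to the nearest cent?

$3.07

A basic optimal solution has at most two foods positive. Try each food alone and each pair with both targets met exactly.
pasta only: max(72/7, 41/26) = 10.29 servings → $6.69.
bell pepper only: max(72/1, 41/19) = 72 servings → $68.40.
chicken breast only: max(72/30, 41/12) = 3.417 servings → $4.10.
pasta + bell pepper: intersection lies outside the first quadrant.
pasta + chicken breast with both tight: 0.5259 servings and 2.277 servings → $3.07.
bell pepper + chicken breast with both tight: 0.6559 servings and 2.378 servings → $3.48.
The minimum over all feasible corners is $3.07.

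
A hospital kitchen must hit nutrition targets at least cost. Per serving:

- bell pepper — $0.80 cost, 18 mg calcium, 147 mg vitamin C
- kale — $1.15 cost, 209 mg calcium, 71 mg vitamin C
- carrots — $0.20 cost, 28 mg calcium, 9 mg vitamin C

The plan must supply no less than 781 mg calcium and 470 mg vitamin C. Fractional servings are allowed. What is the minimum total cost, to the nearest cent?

$5.32

Two binding constraints pin down two serving amounts, so the optimal mix uses at most two foods. The candidates are each food alone (scaled to the tighter of calcium/vitamin C) and each pair with both constraints tight.
bell pepper only: max(781/18, 470/147) = 43.39 servings → $34.71.
kale only: max(781/209, 470/71) = 6.62 servings → $7.61.
carrots only: max(781/28, 470/9) = 52.22 servings → $10.44.
bell pepper + kale with both tight: 1.453 servings and 3.612 servings → $5.32.
bell pepper + carrots with both tight: 1.551 servings and 26.9 servings → $6.62.
kale + carrots with both targets exact would need a negative amount; discard.
The minimum over all feasible corners is $5.32.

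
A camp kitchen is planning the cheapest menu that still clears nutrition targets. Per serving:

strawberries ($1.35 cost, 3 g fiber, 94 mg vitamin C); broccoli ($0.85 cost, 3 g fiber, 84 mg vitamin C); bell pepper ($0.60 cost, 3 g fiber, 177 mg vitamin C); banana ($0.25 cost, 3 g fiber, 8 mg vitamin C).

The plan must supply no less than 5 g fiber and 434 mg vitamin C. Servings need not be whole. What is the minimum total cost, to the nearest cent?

Check every corner: each single food scaled to meet both minima, and each pair solved so both constraints bind.
strawberries only: max(5/3, 434/94) = 4.617 servings → $6.23.
broccoli only: max(5/3, 434/84) = 5.167 servings → $4.39.
bell pepper only: max(5/3, 434/177) = 2.452 servings → $1.47.
banana only: max(5/3, 434/8) = 54.25 servings → $13.56.
strawberries + broccoli: the both-tight solution has a negative serving — not a feasible corner.
strawberries + bell pepper: intersection lies outside the first quadrant.
strawberries + banana: the both-tight solution has a negative serving — not a feasible corner.
broccoli + bell pepper with both targets exact would need a negative amount; discard.
broccoli + banana: intersection lies outside the first quadrant.
bell pepper + banana: the both-tight solution has a negative serving — not a feasible corner.
Cheapest feasible corner: $1.47.

$1.47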